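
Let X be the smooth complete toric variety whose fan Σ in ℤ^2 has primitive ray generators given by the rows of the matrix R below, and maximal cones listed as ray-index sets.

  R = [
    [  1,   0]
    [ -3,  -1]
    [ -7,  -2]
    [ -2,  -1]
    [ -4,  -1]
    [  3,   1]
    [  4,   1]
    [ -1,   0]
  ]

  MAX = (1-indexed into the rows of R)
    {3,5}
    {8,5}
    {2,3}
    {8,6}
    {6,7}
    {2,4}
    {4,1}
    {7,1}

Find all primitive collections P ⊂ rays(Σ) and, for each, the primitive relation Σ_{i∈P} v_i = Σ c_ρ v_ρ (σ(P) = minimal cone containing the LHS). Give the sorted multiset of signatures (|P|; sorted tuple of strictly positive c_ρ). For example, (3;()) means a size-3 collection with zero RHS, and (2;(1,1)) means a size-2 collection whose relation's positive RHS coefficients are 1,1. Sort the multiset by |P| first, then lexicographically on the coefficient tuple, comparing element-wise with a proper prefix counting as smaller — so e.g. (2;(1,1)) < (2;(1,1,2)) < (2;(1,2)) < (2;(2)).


Σ has 20 primitive collections:

  P={1,8}:  v_{1} + v_{8} = 0  ⟹  sig = (2;())
  P={2,6}:  v_{2} + v_{6} = 0  ⟹  sig = (2;())
  P={5,7}:  v_{5} + v_{7} = 0  ⟹  sig = (2;())
  P={1,2}:  v_{1} + v_{2} = v_{4}  ⟹  sig = (2;(1))
  P={1,5}:  v_{1} + v_{5} = v_{2}  ⟹  sig = (2;(1))
  P={1,6}:  v_{1} + v_{6} = v_{7}  ⟹  sig = (2;(1))
  P={2,5}:  v_{2} + v_{5} = v_{3}  ⟹  sig = (2;(1))
  P={2,7}:  v_{2} + v_{7} = v_{1}  ⟹  sig = (2;(1))
  P={2,8}:  v_{2} + v_{8} = v_{5}  ⟹  sig = (2;(1))
  P={3,6}:  v_{3} + v_{6} = v_{5}  ⟹  sig = (2;(1))
  P={3,7}:  v_{3} + v_{7} = v_{2}  ⟹  sig = (2;(1))
  P={4,6}:  v_{4} + v_{6} = v_{1}  ⟹  sig = (2;(1))
  P={4,8}:  v_{4} + v_{8} = v_{2}  ⟹  sig = (2;(1))
  P={5,6}:  v_{5} + v_{6} = v_{8}  ⟹  sig = (2;(1))
  P={7,8}:  v_{7} + v_{8} = v_{6}  ⟹  sig = (2;(1))
  P={1,3}:  v_{1} + v_{3} = 2·v_{2}  ⟹  sig = (2;(2))
  P={3,8}:  v_{3} + v_{8} = 2·v_{5}  ⟹  sig = (2;(2))
  P={4,5}:  v_{4} + v_{5} = 2·v_{2}  ⟹  sig = (2;(2))
  P={4,7}:  v_{4} + v_{7} = 2·v_{1}  ⟹  sig = (2;(2))
  P={3,4}:  v_{3} + v_{4} = 3·v_{2}  ⟹  sig = (2;(3))

Sorted signature multiset PRS(X):
    (2;())
    (2;())
    (2;())
    (2;(1))
    (2;(1))
    (2;(1))
    (2;(1))
    (2;(1))
    (2;(1))
    (2;(1))
    (2;(1))
    (2;(1))
    (2;(1))
    (2;(1))
    (2;(1))
    (2;(2))
    (2;(2))
    (2;(2))
    (2;(2))
    (2;(3))


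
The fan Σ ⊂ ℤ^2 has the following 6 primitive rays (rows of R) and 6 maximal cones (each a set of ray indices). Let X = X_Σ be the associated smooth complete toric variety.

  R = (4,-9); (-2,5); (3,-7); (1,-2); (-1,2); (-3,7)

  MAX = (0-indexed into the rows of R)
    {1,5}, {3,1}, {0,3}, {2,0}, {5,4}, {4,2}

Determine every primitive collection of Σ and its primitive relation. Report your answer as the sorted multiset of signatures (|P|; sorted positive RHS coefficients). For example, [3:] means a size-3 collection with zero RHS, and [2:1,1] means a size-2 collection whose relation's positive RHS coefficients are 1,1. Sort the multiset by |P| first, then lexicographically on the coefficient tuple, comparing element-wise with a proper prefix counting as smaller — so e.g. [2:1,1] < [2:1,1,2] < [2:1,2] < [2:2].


Minimal non-faces — 9 found among 6 rays, 6 max cones:

  P = {2,5}:  v_{2} + v_{5} = 0  ⇒ sig = [2:]
  P = {3,4}:  v_{3} + v_{4} = 0  ⇒ sig = [2:]
  P = {0,4}:  v_{0} + v_{4} = v_{2}  ⇒ sig = [2:1]
  P = {0,5}:  v_{0} + v_{5} = v_{3}  ⇒ sig = [2:1]
  P = {1,2}:  v_{1} + v_{2} = v_{3}  ⇒ sig = [2:1]
  P = {1,4}:  v_{1} + v_{4} = v_{5}  ⇒ sig = [2:1]
  P = {2,3}:  v_{2} + v_{3} = v_{0}  ⇒ sig = [2:1]
  P = {3,5}:  v_{3} + v_{5} = v_{1}  ⇒ sig = [2:1]
  P = {0,1}:  v_{0} + v_{1} = 2·v_{3}  ⇒ sig = [2:2]

so the primitive-relation signature multiset is
    |P|=2: 9 collections, coeffs (), (), (1), (1), (1), (1), (1), (1), (2)


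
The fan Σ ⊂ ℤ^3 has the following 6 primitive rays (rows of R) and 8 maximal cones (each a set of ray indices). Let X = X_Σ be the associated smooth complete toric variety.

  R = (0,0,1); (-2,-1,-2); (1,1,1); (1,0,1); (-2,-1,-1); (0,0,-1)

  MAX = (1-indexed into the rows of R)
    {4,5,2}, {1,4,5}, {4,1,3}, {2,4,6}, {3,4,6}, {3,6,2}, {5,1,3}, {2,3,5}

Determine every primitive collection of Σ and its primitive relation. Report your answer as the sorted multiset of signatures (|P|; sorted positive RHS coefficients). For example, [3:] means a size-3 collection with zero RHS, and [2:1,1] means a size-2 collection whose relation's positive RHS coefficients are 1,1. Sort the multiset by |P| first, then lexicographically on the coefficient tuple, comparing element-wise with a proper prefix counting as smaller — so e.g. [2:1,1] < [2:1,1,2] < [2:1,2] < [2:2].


The 5 primitive collections of Σ (r=6, n=3):

  • {1,6}:  v_{1} + v_{6} = 0  ⟹  sig = [2:]
  • {1,2}:  v_{1} + v_{2} = v_{5}  ⟹  sig = [2:1]
  • {5,6}:  v_{5} + v_{6} = v_{2}  ⟹  sig = [2:1]
  • {2,3,4}:  v_{2} + v_{3} + v_{4} = 0  ⟹  sig = [3:]
  • {3,4,5}:  v_{3} + v_{4} + v_{5} = v_{1}  ⟹  sig = [3:1]

so the primitive-relation signature multiset is
[[2:], [2:1], [2:1], [3:], [3:1]]


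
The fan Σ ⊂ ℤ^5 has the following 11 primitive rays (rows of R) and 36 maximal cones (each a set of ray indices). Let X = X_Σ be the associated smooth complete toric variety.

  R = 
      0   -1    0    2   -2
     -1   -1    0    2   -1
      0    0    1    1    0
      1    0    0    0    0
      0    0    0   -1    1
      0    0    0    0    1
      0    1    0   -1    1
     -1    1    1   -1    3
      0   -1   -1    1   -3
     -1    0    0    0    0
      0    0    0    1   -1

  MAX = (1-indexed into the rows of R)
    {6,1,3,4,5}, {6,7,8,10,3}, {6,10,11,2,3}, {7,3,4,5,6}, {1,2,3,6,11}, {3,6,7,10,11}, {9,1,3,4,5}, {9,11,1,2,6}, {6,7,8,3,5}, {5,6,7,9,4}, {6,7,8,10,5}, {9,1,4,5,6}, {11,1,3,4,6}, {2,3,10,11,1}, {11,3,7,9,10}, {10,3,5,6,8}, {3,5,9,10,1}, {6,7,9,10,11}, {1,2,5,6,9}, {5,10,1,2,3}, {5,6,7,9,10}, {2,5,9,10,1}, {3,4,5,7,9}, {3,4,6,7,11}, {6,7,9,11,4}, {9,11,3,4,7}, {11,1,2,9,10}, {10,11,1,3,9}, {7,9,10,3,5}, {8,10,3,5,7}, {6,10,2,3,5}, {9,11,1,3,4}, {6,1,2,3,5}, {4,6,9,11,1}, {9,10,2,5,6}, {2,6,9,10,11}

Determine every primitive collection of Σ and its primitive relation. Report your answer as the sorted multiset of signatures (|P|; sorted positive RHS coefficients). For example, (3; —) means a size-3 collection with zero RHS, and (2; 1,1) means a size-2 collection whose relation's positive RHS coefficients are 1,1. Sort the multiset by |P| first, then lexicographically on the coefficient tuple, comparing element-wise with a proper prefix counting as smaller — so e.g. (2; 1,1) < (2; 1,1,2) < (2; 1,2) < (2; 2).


Minimal non-faces — 14 found among 11 rays, 36 max cones:

  P={4,10}:  v_{4} + v_{10} = 0  ⇒ sig = (2; —)
  P={5,11}:  v_{5} + v_{11} = 0  ⇒ sig = (2; —)
  P={1,7}:  v_{1} + v_{7} = v_{11}  ⇒ sig = (2; 1)
  P={8,9}:  v_{8} + v_{9} = v_{10}  ⇒ sig = (2; 1)
  P={2,4}:  v_{2} + v_{4} = v_{1} + v_{6}  ⇒ sig = (2; 1,1)
  P={1,8}:  v_{1} + v_{8} = v_{3} + v_{6} + v_{10}  ⇒ sig = (2; 1,1,1)
  P={2,7}:  v_{2} + v_{7} = v_{6} + v_{10} + v_{11}  ⇒ sig = (2; 1,1,1)
  P={4,8}:  v_{4} + v_{8} = v_{3} + v_{5} + v_{6} + v_{7}  ⇒ sig = (2; 1,1,1,1)
  P={8,11}:  v_{8} + v_{11} = v_{3} + v_{6} + v_{7} + v_{10}  ⇒ sig = (2; 1,1,1,1)
  P={2,8}:  v_{2} + v_{8} = v_{3} + 2·v_{6} + 2·v_{10}  ⇒ sig = (2; 1,2,2)
  P={1,6,10}:  v_{1} + v_{6} + v_{10} = v_{2}  ⇒ sig = (3; 1)
  P={3,6,9}:  v_{3} + v_{6} + v_{9} = v_{1}  ⇒ sig = (3; 1)
  P={2,3,9}:  v_{2} + v_{3} + v_{9} = 2·v_{1} + v_{10}  ⇒ sig = (3; 1,2)
  P={3,5,6,7,10}:  v_{3} + v_{5} + v_{6} + v_{7} + v_{10} = v_{8}  ⇒ sig = (5; 1)

Hence PRS(X_Σ) =
    |P|=2: 10 collections, coeffs (), (), (1), (1), (1,1), (1,1,1), (1,1,1), (1,1,1,1), (1,1,1,1), (1,2,2)
    |P|=3: 3 collections, coeffs (1), (1), (1,2)
    |P|=5: 1 collection, coeffs (1)


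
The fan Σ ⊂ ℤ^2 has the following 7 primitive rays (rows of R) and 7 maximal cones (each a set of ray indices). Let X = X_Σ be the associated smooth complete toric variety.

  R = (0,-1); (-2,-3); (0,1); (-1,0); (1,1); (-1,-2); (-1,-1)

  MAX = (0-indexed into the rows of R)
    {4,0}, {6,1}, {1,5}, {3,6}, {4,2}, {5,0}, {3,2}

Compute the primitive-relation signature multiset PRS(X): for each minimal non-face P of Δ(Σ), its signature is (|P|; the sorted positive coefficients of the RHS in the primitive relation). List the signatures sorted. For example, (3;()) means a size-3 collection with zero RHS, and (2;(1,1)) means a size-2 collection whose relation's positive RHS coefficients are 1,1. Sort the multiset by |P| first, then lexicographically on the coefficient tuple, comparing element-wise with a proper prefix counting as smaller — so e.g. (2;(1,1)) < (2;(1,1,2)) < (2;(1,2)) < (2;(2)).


The 14 primitive collections of Σ (r=7, n=2):

  {0,2}:  v_{0} + v_{2} = 0 — sig = (2;())
  {4,6}:  v_{4} + v_{6} = 0 — sig = (2;())
  {0,3}:  v_{0} + v_{3} = v_{6} — sig = (2;(1))
  {0,6}:  v_{0} + v_{6} = v_{5} — sig = (2;(1))
  {1,4}:  v_{1} + v_{4} = v_{5} — sig = (2;(1))
  {2,5}:  v_{2} + v_{5} = v_{6} — sig = (2;(1))
  {2,6}:  v_{2} + v_{6} = v_{3} — sig = (2;(1))
  {3,4}:  v_{3} + v_{4} = v_{2} — sig = (2;(1))
  {4,5}:  v_{4} + v_{5} = v_{0} — sig = (2;(1))
  {5,6}:  v_{5} + v_{6} = v_{1} — sig = (2;(1))
  {0,1}:  v_{0} + v_{1} = 2·v_{5} — sig = (2;(2))
  {1,2}:  v_{1} + v_{2} = 2·v_{6} — sig = (2;(2))
  {3,5}:  v_{3} + v_{5} = 2·v_{6} — sig = (2;(2))
  {1,3}:  v_{1} + v_{3} = 3·v_{6} — sig = (2;(3))

Signatures (|P|; sorted positive RHS coefficients), sorted:
{ (2;()) ×2,  (2;(1)) ×8,  (2;(2)) ×3,  (2;(3)) }


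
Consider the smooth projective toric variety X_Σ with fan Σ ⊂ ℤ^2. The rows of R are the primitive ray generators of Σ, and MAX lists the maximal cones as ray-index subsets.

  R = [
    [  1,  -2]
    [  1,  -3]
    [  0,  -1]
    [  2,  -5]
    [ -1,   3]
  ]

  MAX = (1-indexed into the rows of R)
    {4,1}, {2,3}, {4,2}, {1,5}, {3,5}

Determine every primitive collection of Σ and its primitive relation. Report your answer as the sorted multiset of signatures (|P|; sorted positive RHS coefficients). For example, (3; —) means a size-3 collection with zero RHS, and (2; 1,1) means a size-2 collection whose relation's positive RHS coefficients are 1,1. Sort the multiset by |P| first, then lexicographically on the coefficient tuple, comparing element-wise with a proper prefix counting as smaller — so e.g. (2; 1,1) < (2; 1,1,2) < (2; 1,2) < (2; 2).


The 5 primitive collections of Σ (r=5, n=2):

  P={2,5}:  v_{2} + v_{5} = 0 ; sig = (2; —)
  P={1,2}:  v_{1} + v_{2} = v_{4} ; sig = (2; 1)
  P={1,3}:  v_{1} + v_{3} = v_{2} ; sig = (2; 1)
  P={4,5}:  v_{4} + v_{5} = v_{1} ; sig = (2; 1)
  P={3,4}:  v_{3} + v_{4} = 2·v_{2} ; sig = (2; 2)

Signatures (|P|; sorted positive RHS coefficients), sorted:
{ (2; —),  (2; 1) ×3,  (2; 2) }


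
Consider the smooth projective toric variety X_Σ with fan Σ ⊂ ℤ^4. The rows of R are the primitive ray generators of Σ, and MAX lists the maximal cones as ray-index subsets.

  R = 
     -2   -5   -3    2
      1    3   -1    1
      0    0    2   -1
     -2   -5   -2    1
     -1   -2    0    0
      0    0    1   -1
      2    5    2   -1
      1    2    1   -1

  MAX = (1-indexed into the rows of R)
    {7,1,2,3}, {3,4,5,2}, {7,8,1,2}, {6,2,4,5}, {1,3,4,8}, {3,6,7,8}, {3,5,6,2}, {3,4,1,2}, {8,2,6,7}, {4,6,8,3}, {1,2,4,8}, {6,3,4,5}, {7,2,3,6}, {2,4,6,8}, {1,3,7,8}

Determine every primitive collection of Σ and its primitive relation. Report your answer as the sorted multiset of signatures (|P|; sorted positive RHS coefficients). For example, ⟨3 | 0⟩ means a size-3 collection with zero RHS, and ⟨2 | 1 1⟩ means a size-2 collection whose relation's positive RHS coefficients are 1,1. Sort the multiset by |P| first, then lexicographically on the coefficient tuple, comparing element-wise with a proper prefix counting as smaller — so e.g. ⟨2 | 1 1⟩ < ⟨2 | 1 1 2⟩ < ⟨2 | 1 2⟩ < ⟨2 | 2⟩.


The 7 primitive collections of Σ (r=8, n=4):

  P={4,7}:  v_{4} + v_{7} = 0  ⇒ sig = ⟨2 | 0⟩
  P={1,6}:  v_{1} + v_{6} = v_{4}  ⇒ sig = ⟨2 | 1⟩
  P={5,8}:  v_{5} + v_{8} = v_{6}  ⇒ sig = ⟨2 | 1⟩
  P={5,7}:  v_{5} + v_{7} = v_{2} + v_{3} + v_{6}  ⇒ sig = ⟨2 | 1 1 1⟩
  P={1,5}:  v_{1} + v_{5} = v_{2} + v_{3} + 2·v_{4}  ⇒ sig = ⟨2 | 1 1 2⟩
  P={2,3,8}:  v_{2} + v_{3} + v_{8} = v_{7}  ⇒ sig = ⟨3 | 1⟩
  P={2,3,4,6}:  v_{2} + v_{3} + v_{4} + v_{6} = v_{5}  ⇒ sig = ⟨4 | 1⟩

so the primitive-relation signature multiset is
[⟨2 | 0⟩, ⟨2 | 1⟩, ⟨2 | 1⟩, ⟨2 | 1 1 1⟩, ⟨2 | 1 1 2⟩, ⟨3 | 1⟩, ⟨4 | 1⟩]


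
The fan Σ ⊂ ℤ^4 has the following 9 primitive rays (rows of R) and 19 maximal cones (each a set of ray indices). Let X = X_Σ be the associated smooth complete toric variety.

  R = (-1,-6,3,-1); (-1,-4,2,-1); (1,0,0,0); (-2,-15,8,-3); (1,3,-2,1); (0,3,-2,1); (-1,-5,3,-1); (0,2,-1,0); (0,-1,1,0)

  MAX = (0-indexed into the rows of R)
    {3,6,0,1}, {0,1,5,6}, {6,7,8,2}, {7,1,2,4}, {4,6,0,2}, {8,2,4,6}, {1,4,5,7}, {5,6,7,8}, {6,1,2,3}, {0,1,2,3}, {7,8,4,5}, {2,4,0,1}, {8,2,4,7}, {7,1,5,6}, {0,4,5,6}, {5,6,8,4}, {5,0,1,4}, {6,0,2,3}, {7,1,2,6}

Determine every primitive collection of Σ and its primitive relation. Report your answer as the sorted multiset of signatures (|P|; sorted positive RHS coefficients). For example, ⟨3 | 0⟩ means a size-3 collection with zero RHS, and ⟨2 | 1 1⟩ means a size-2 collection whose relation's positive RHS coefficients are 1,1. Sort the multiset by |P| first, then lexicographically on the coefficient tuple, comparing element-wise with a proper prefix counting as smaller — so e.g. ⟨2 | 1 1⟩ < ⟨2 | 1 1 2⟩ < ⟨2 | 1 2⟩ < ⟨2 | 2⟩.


Primitive collections (11):

  • {0,7}:  v_{0} + v_{7} = v_{1}  →  sig = ⟨2 | 1⟩
  • {1,8}:  v_{1} + v_{8} = v_{6}  →  sig = ⟨2 | 1⟩
  • {2,5}:  v_{2} + v_{5} = v_{4}  →  sig = ⟨2 | 1⟩
  • {3,7}:  v_{3} + v_{7} = 2·v_{1} + v_{2} + v_{6}  →  sig = ⟨2 | 1 1 2⟩
  • {3,8}:  v_{3} + v_{8} = v_{0} + v_{2} + 2·v_{6}  →  sig = ⟨2 | 1 1 2⟩
  • {0,8}:  v_{0} + v_{8} = v_{4} + 2·v_{6}  →  sig = ⟨2 | 1 2⟩
  • {3,4}:  v_{3} + v_{4} = 2·v_{0} + v_{2}  →  sig = ⟨2 | 1 2⟩
  • {3,5}:  v_{3} + v_{5} = 2·v_{0}  →  sig = ⟨2 | 2⟩
  • {4,6,7}:  v_{4} + v_{6} + v_{7} = 0  →  sig = ⟨3 | 0⟩
  • {1,4,6}:  v_{1} + v_{4} + v_{6} = v_{0}  →  sig = ⟨3 | 1⟩
  • {0,1,2,6}:  v_{0} + v_{1} + v_{2} + v_{6} = v_{3}  →  sig = ⟨4 | 1⟩

so the primitive-relation signature multiset is
{ ⟨2 | 1⟩ ×3,  ⟨2 | 1 1 2⟩ ×2,  ⟨2 | 1 2⟩ ×2,  ⟨2 | 2⟩,  ⟨3 | 0⟩,  ⟨3 | 1⟩,  ⟨4 | 1⟩ }


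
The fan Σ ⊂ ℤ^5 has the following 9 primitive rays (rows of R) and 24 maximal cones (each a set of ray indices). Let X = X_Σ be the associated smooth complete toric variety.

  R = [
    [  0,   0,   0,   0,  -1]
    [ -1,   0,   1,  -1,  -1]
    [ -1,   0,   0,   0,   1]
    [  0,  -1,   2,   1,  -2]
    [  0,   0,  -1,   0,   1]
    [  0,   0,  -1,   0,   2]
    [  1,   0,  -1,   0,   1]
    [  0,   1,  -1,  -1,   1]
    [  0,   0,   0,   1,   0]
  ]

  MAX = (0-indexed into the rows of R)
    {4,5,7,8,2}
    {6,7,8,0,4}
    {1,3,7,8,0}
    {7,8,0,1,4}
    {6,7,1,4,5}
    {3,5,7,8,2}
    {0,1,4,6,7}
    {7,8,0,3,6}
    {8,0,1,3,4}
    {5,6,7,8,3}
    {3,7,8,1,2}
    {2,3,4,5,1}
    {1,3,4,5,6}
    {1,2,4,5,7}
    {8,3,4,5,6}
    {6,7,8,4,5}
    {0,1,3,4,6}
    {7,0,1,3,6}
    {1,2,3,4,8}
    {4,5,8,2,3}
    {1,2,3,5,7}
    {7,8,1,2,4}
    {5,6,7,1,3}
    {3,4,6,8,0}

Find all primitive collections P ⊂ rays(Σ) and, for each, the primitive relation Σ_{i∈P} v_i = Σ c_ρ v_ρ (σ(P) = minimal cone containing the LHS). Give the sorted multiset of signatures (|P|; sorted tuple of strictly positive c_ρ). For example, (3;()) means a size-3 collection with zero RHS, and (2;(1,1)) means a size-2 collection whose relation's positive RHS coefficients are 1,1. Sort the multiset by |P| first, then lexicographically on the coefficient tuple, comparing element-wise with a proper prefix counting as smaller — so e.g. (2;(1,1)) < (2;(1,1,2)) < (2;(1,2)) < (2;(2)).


Δ(Σ) — 9 vertices, 6 min non-faces:

  P={0,5}:  v_{0} + v_{5} = v_{4}  ⟹  sig = (2;(1))
  P={2,6}:  v_{2} + v_{6} = v_{5}  ⟹  sig = (2;(1))
  P={0,2}:  v_{0} + v_{2} = v_{1} + v_{4} + v_{8}  ⟹  sig = (2;(1,1,1))
  P={1,6,8}:  v_{1} + v_{6} + v_{8} = 0  ⟹  sig = (3;())
  P={3,4,7}:  v_{3} + v_{4} + v_{7} = 0  ⟹  sig = (3;())
  P={1,5,8}:  v_{1} + v_{5} + v_{8} = v_{2}  ⟹  sig = (3;(1))

so the primitive-relation signature multiset is
    (2;(1))
    (2;(1))
    (2;(1,1,1))
    (3;())
    (3;())
    (3;(1))


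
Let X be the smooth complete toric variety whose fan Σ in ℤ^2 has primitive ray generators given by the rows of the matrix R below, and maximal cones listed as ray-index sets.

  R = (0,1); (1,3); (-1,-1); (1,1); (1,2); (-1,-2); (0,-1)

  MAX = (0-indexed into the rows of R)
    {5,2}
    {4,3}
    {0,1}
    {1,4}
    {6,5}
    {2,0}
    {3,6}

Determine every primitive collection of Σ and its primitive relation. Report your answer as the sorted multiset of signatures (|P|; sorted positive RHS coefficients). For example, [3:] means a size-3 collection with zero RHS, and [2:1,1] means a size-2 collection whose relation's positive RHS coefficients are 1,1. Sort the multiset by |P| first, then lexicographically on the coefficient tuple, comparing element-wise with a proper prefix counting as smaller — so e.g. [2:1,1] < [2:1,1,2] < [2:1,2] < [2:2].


|primitive collections| = 14. Relations:

  P={0,6}:  v_{0} + v_{6} = 0  so sig = [2:]
  P={2,3}:  v_{2} + v_{3} = 0  so sig = [2:]
  P={4,5}:  v_{4} + v_{5} = 0  so sig = [2:]
  P={0,3}:  v_{0} + v_{3} = v_{4}  so sig = [2:1]
  P={0,4}:  v_{0} + v_{4} = v_{1}  so sig = [2:1]
  P={0,5}:  v_{0} + v_{5} = v_{2}  so sig = [2:1]
  P={1,5}:  v_{1} + v_{5} = v_{0}  so sig = [2:1]
  P={1,6}:  v_{1} + v_{6} = v_{4}  so sig = [2:1]
  P={2,4}:  v_{2} + v_{4} = v_{0}  so sig = [2:1]
  P={2,6}:  v_{2} + v_{6} = v_{5}  so sig = [2:1]
  P={3,5}:  v_{3} + v_{5} = v_{6}  so sig = [2:1]
  P={4,6}:  v_{4} + v_{6} = v_{3}  so sig = [2:1]
  P={1,2}:  v_{1} + v_{2} = 2·v_{0}  so sig = [2:2]
  P={1,3}:  v_{1} + v_{3} = 2·v_{4}  so sig = [2:2]

Signatures (|P|; sorted positive RHS coefficients), sorted:
[[2:], [2:], [2:], [2:1], [2:1], [2:1], [2:1], [2:1], [2:1], [2:1], [2:1], [2:1], [2:2], [2:2]]


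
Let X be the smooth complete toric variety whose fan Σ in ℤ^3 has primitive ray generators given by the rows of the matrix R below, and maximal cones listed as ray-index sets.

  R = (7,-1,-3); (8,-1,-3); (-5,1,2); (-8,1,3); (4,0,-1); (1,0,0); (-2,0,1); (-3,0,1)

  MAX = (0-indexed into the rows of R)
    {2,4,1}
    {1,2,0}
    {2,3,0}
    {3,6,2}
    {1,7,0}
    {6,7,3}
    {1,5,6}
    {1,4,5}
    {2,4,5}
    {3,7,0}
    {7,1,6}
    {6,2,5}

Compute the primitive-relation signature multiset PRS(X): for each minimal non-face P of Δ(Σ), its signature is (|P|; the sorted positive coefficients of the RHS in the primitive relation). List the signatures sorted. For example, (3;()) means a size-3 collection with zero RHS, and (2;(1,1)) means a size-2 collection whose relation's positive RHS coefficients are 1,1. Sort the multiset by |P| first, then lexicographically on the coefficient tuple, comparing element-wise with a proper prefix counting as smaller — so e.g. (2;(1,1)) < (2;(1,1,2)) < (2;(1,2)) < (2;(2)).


Minimal non-faces — 12 found among 8 rays, 12 max cones:

  P={1,3}:  v_{1} + v_{3} = 0  ⟹  sig = (2;())
  P={0,5}:  v_{0} + v_{5} = v_{1}  ⟹  sig = (2;(1))
  P={2,7}:  v_{2} + v_{7} = v_{3}  ⟹  sig = (2;(1))
  P={4,7}:  v_{4} + v_{7} = v_{5}  ⟹  sig = (2;(1))
  P={5,7}:  v_{5} + v_{7} = v_{6}  ⟹  sig = (2;(1))
  P={0,6}:  v_{0} + v_{6} = v_{1} + v_{7}  ⟹  sig = (2;(1,1))
  P={3,4}:  v_{3} + v_{4} = v_{2} + v_{5}  ⟹  sig = (2;(1,1))
  P={3,5}:  v_{3} + v_{5} = v_{2} + v_{6}  ⟹  sig = (2;(1,1))
  P={0,4}:  v_{0} + v_{4} = 2·v_{1} + v_{2}  ⟹  sig = (2;(1,2))
  P={4,6}:  v_{4} + v_{6} = 2·v_{5}  ⟹  sig = (2;(2))
  P={1,2,5}:  v_{1} + v_{2} + v_{5} = v_{4}  ⟹  sig = (3;(1))
  P={1,2,6}:  v_{1} + v_{2} + v_{6} = v_{5}  ⟹  sig = (3;(1))

so the primitive-relation signature multiset is
{ (2;()),  (2;(1)) ×4,  (2;(1,1)) ×3,  (2;(1,2)),  (2;(2)),  (3;(1)) ×2 }


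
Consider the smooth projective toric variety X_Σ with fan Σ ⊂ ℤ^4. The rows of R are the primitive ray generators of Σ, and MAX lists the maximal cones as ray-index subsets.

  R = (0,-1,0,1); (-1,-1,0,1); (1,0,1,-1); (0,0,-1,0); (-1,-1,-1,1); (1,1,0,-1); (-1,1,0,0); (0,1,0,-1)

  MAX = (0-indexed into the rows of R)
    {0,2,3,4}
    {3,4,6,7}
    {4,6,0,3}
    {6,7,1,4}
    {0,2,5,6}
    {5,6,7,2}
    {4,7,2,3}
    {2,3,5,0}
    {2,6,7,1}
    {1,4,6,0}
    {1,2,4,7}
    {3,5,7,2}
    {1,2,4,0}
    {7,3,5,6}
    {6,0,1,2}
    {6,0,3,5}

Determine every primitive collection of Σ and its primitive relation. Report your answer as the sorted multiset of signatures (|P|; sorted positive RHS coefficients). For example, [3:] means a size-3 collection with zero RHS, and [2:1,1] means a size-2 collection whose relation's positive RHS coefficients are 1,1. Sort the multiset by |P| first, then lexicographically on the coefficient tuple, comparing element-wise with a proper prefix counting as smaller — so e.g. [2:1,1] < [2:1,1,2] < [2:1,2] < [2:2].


6 minimal non-faces of Δ(Σ) (on 8 rays):

  {0,7}:  v_{0} + v_{7} = 0 — sig = [2:]
  {1,5}:  v_{1} + v_{5} = 0 — sig = [2:]
  {1,3}:  v_{1} + v_{3} = v_{4} — sig = [2:1]
  {4,5}:  v_{4} + v_{5} = v_{3} — sig = [2:1]
  {2,3,6}:  v_{2} + v_{3} + v_{6} = v_{7} — sig = [3:1]
  {2,4,6}:  v_{2} + v_{4} + v_{6} = v_{1} + v_{7} — sig = [3:1,1]

Hence PRS(X_Σ) =
[[2:], [2:], [2:1], [2:1], [3:1], [3:1,1]]


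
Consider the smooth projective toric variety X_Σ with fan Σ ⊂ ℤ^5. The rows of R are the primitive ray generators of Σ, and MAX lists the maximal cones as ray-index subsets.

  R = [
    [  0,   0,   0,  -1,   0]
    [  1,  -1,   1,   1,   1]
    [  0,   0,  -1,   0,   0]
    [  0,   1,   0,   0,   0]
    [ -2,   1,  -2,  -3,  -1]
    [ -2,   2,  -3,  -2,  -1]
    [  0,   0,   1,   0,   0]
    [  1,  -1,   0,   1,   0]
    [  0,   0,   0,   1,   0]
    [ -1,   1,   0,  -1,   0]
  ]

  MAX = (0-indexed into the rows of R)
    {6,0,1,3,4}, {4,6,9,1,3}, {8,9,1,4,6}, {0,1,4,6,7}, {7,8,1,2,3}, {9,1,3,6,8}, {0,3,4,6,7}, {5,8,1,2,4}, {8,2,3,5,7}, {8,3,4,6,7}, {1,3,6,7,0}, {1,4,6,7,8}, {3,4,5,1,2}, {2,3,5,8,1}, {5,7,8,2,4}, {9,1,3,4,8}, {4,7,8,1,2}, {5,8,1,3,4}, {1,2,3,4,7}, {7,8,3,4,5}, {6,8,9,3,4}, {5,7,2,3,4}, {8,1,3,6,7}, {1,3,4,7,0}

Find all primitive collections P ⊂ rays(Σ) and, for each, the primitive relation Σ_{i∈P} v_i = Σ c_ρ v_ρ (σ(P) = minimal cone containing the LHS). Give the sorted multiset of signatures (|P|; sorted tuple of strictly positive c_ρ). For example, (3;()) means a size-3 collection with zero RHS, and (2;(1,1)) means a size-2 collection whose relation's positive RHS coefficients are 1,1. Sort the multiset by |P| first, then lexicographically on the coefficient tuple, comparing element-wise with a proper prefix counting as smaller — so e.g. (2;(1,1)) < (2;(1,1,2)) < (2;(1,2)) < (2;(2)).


Δ(Σ) — 10 vertices, 14 min non-faces:

  • {0,8}:  v_{0} + v_{8} = 0  →  sig = (2;())
  • {2,6}:  v_{2} + v_{6} = 0  →  sig = (2;())
  • {7,9}:  v_{7} + v_{9} = 0  →  sig = (2;())
  • {0,5}:  v_{0} + v_{5} = v_{2} + v_{3} + v_{4}  →  sig = (2;(1,1,1))
  • {5,6}:  v_{5} + v_{6} = v_{3} + v_{4} + v_{8}  →  sig = (2;(1,1,1))
  • {0,2}:  v_{0} + v_{2} = v_{1} + v_{3} + v_{4} + v_{7}  →  sig = (2;(1,1,1,1))
  • {0,9}:  v_{0} + v_{9} = v_{1} + v_{3} + v_{4} + v_{6}  →  sig = (2;(1,1,1,1))
  • {2,9}:  v_{2} + v_{9} = v_{1} + v_{3} + v_{4} + v_{8}  →  sig = (2;(1,1,1,1))
  • {5,9}:  v_{5} + v_{9} = v_{1} + 2·v_{3} + 2·v_{4} + 2·v_{8}  →  sig = (2;(1,2,2,2))
  • {1,5,7}:  v_{1} + v_{5} + v_{7} = 2·v_{2}  →  sig = (3;(2))
  • {2,3,4,8}:  v_{2} + v_{3} + v_{4} + v_{8} = v_{5}  →  sig = (4;(1))
  • {1,3,4,6,7}:  v_{1} + v_{3} + v_{4} + v_{6} + v_{7} = v_{0}  →  sig = (5;(1))
  • {1,3,4,6,8}:  v_{1} + v_{3} + v_{4} + v_{6} + v_{8} = v_{9}  →  sig = (5;(1))
  • {1,3,4,7,8}:  v_{1} + v_{3} + v_{4} + v_{7} + v_{8} = v_{2}  →  sig = (5;(1))

Signatures (|P|; sorted positive RHS coefficients), sorted:
    |P|=2: 9 collections, coeffs (), (), (), (1,1,1), (1,1,1), (1,1,1,1), (1,1,1,1), (1,1,1,1), (1,2,2,2)
    |P|=3: 1 collection, coeffs (2)
    |P|=4: 1 collection, coeffs (1)
    |P|=5: 3 collections, coeffs (1), (1), (1)


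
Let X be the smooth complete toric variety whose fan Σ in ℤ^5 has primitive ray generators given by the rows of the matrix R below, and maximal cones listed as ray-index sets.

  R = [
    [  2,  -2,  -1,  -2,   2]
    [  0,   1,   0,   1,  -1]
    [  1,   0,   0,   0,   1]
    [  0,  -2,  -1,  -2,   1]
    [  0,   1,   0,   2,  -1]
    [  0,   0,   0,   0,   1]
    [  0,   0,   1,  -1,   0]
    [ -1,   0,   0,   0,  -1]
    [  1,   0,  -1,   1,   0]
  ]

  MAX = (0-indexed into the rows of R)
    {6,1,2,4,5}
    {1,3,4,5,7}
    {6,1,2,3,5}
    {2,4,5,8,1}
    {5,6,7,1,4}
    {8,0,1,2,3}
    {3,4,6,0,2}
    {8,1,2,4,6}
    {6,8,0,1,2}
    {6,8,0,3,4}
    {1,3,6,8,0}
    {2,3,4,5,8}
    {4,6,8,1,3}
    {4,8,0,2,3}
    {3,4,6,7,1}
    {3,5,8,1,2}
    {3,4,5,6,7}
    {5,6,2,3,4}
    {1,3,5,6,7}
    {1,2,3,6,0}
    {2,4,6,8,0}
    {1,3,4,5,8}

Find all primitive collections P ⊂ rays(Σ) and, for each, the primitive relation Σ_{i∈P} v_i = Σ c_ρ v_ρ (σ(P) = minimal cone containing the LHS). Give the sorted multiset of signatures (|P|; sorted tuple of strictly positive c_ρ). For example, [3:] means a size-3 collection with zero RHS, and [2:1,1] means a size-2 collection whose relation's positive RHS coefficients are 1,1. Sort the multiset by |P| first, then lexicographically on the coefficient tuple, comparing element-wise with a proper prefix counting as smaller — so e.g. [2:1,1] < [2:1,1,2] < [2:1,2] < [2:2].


9 collections generate NE(X_Σ); each relation:

  {2,7}:  v_{2} + v_{7} = 0 — sig = [2:]
  {0,7}:  v_{0} + v_{7} = v_{3} + v_{6} + v_{8} — sig = [2:1,1,1]
  {7,8}:  v_{7} + v_{8} = v_{1} + v_{3} + v_{4} — sig = [2:1,1,1]
  {0,5}:  v_{0} + v_{5} = 2·v_{2} + v_{3} — sig = [2:1,2]
  {5,6,8}:  v_{5} + v_{6} + v_{8} = v_{2} — sig = [3:1]
  {0,1,4}:  v_{0} + v_{1} + v_{4} = v_{6} + 2·v_{8} — sig = [3:1,2]
  {1,2,3,4}:  v_{1} + v_{2} + v_{3} + v_{4} = v_{8} — sig = [4:1]
  {2,3,6,8}:  v_{2} + v_{3} + v_{6} + v_{8} = v_{0} — sig = [4:1]
  {1,3,4,5,6}:  v_{1} + v_{3} + v_{4} + v_{5} + v_{6} = 0 — sig = [5:]

Signatures (|P|; sorted positive RHS coefficients), sorted:
{ [2:],  [2:1,1,1] ×2,  [2:1,2],  [3:1],  [3:1,2],  [4:1] ×2,  [5:] }


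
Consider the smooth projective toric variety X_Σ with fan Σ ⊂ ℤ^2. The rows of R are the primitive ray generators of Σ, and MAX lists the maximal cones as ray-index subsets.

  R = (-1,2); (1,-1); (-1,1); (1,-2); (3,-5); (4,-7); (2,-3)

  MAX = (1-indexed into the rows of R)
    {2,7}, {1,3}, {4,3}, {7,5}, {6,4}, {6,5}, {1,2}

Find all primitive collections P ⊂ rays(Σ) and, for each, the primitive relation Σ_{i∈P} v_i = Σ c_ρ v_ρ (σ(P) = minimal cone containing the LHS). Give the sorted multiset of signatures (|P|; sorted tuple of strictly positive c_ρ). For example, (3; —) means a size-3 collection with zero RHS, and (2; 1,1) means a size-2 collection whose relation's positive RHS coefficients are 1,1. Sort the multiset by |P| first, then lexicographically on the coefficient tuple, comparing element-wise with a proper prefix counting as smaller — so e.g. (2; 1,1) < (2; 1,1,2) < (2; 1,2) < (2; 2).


|primitive collections| = 14. Relations:

  {1,4}:  v_{1} + v_{4} = 0  so sig = (2; —)
  {2,3}:  v_{2} + v_{3} = 0  so sig = (2; —)
  {1,5}:  v_{1} + v_{5} = v_{7}  so sig = (2; 1)
  {1,6}:  v_{1} + v_{6} = v_{5}  so sig = (2; 1)
  {1,7}:  v_{1} + v_{7} = v_{2}  so sig = (2; 1)
  {2,4}:  v_{2} + v_{4} = v_{7}  so sig = (2; 1)
  {3,7}:  v_{3} + v_{7} = v_{4}  so sig = (2; 1)
  {4,5}:  v_{4} + v_{5} = v_{6}  so sig = (2; 1)
  {4,7}:  v_{4} + v_{7} = v_{5}  so sig = (2; 1)
  {2,6}:  v_{2} + v_{6} = v_{5} + v_{7}  so sig = (2; 1,1)
  {2,5}:  v_{2} + v_{5} = 2·v_{7}  so sig = (2; 2)
  {3,5}:  v_{3} + v_{5} = 2·v_{4}  so sig = (2; 2)
  {6,7}:  v_{6} + v_{7} = 2·v_{5}  so sig = (2; 2)
  {3,6}:  v_{3} + v_{6} = 3·v_{4}  so sig = (2; 3)

so the primitive-relation signature multiset is
[(2; —), (2; —), (2; 1), (2; 1), (2; 1), (2; 1), (2; 1), (2; 1), (2; 1), (2; 1,1), (2; 2), (2; 2), (2; 2), (2; 3)]


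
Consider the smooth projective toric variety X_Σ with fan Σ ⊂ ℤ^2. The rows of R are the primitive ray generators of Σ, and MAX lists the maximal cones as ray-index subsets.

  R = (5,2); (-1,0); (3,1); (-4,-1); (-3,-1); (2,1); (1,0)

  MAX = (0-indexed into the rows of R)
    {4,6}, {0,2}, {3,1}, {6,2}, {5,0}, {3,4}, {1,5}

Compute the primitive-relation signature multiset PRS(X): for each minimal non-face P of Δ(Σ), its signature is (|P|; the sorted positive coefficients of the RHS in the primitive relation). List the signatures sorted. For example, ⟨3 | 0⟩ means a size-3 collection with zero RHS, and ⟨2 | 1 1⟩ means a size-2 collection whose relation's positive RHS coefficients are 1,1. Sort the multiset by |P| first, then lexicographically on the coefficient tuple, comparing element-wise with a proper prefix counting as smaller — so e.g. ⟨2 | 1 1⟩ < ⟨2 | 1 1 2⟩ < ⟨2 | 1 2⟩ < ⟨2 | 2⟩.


Σ has 14 primitive collections:

  • {1,6}:  v_{1} + v_{6} = 0  →  sig = ⟨2 | 0⟩
  • {2,4}:  v_{2} + v_{4} = 0  →  sig = ⟨2 | 0⟩
  • {0,4}:  v_{0} + v_{4} = v_{5}  →  sig = ⟨2 | 1⟩
  • {1,2}:  v_{1} + v_{2} = v_{5}  →  sig = ⟨2 | 1⟩
  • {1,4}:  v_{1} + v_{4} = v_{3}  →  sig = ⟨2 | 1⟩
  • {2,3}:  v_{2} + v_{3} = v_{1}  →  sig = ⟨2 | 1⟩
  • {2,5}:  v_{2} + v_{5} = v_{0}  →  sig = ⟨2 | 1⟩
  • {3,6}:  v_{3} + v_{6} = v_{4}  →  sig = ⟨2 | 1⟩
  • {4,5}:  v_{4} + v_{5} = v_{1}  →  sig = ⟨2 | 1⟩
  • {5,6}:  v_{5} + v_{6} = v_{2}  →  sig = ⟨2 | 1⟩
  • {0,3}:  v_{0} + v_{3} = v_{1} + v_{5}  →  sig = ⟨2 | 1 1⟩
  • {0,1}:  v_{0} + v_{1} = 2·v_{5}  →  sig = ⟨2 | 2⟩
  • {0,6}:  v_{0} + v_{6} = 2·v_{2}  →  sig = ⟨2 | 2⟩
  • {3,5}:  v_{3} + v_{5} = 2·v_{1}  →  sig = ⟨2 | 2⟩

Signatures (|P|; sorted positive RHS coefficients), sorted:
    ⟨2 | 0⟩
    ⟨2 | 0⟩
    ⟨2 | 1⟩
    ⟨2 | 1⟩
    ⟨2 | 1⟩
    ⟨2 | 1⟩
    ⟨2 | 1⟩
    ⟨2 | 1⟩
    ⟨2 | 1⟩
    ⟨2 | 1⟩
    ⟨2 | 1 1⟩
    ⟨2 | 2⟩
    ⟨2 | 2⟩
    ⟨2 | 2⟩


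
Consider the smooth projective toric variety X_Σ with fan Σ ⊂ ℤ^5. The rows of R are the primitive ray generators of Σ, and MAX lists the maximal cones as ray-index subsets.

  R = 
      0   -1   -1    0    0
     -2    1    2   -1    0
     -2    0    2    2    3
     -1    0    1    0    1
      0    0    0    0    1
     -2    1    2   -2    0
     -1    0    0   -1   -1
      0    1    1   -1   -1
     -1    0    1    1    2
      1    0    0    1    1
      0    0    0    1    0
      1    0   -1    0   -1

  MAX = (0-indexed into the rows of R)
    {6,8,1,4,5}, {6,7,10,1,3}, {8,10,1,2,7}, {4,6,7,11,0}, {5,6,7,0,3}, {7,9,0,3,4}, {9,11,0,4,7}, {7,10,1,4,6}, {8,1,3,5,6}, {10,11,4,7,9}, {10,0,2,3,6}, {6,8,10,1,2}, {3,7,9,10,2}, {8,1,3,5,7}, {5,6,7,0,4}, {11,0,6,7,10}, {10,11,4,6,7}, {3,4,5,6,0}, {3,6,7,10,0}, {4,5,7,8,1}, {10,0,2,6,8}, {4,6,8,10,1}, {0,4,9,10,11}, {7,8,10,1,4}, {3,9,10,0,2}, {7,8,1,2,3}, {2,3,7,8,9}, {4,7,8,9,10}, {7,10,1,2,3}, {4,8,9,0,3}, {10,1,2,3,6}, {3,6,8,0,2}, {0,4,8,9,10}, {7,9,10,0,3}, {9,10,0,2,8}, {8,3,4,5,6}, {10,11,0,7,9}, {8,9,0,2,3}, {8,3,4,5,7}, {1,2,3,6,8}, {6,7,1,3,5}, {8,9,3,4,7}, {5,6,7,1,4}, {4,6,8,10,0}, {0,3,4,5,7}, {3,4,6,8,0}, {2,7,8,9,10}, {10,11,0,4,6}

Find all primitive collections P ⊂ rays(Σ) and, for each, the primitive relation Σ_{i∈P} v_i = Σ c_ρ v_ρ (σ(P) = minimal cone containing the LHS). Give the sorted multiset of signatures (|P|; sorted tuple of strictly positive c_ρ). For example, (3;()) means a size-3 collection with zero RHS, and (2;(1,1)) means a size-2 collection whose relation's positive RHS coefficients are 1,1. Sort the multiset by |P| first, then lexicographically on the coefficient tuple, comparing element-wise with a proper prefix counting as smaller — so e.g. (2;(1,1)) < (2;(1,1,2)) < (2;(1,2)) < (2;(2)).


Minimal non-faces — 22 found among 12 rays, 48 max cones:

  • {3,11}:  v_{3} + v_{11} = 0  ⟹  sig = (2;())
  • {6,9}:  v_{6} + v_{9} = 0  ⟹  sig = (2;())
  • {5,10}:  v_{5} + v_{10} = v_{1}  ⟹  sig = (2;(1))
  • {0,1}:  v_{0} + v_{1} = v_{3} + v_{6}  ⟹  sig = (2;(1,1))
  • {1,9}:  v_{1} + v_{9} = v_{7} + v_{8}  ⟹  sig = (2;(1,1))
  • {2,11}:  v_{2} + v_{11} = v_{8} + v_{10}  ⟹  sig = (2;(1,1))
  • {8,11}:  v_{8} + v_{11} = v_{4} + v_{10}  ⟹  sig = (2;(1,1))
  • {2,5}:  v_{2} + v_{5} = v_{1} + v_{3} + v_{8}  ⟹  sig = (2;(1,1,1))
  • {5,9}:  v_{5} + v_{9} = v_{3} + v_{4} + v_{7}  ⟹  sig = (2;(1,1,1))
  • {5,11}:  v_{5} + v_{11} = v_{4} + v_{6} + v_{7}  ⟹  sig = (2;(1,1,1))
  • {1,11}:  v_{1} + v_{11} = v_{4} + v_{6} + v_{7} + v_{10}  ⟹  sig = (2;(1,1,1,1))
  • {2,4}:  v_{2} + v_{4} = 2·v_{8}  ⟹  sig = (2;(2))
  • {0,7,8}:  v_{0} + v_{7} + v_{8} = v_{3}  ⟹  sig = (3;(1))
  • {3,4,10}:  v_{3} + v_{4} + v_{10} = v_{8}  ⟹  sig = (3;(1))
  • {3,8,10}:  v_{3} + v_{8} + v_{10} = v_{2}  ⟹  sig = (3;(1))
  • {6,7,8}:  v_{6} + v_{7} + v_{8} = v_{1}  ⟹  sig = (3;(1))
  • {1,3,4}:  v_{1} + v_{3} + v_{4} = v_{5} + v_{8}  ⟹  sig = (3;(1,1))
  • {2,6,7}:  v_{2} + v_{6} + v_{7} = v_{1} + v_{3} + v_{10}  ⟹  sig = (3;(1,1,1))
  • {0,5,8}:  v_{0} + v_{5} + v_{8} = 2·v_{3} + v_{4} + v_{6}  ⟹  sig = (3;(1,1,2))
  • {0,2,7}:  v_{0} + v_{2} + v_{7} = 2·v_{3} + v_{10}  ⟹  sig = (3;(1,2))
  • {0,4,7,10}:  v_{0} + v_{4} + v_{7} + v_{10} = 0  ⟹  sig = (4;())
  • {3,4,6,7}:  v_{3} + v_{4} + v_{6} + v_{7} = v_{5}  ⟹  sig = (4;(1))

so the primitive-relation signature multiset is
{ (2;()) ×2,  (2;(1)),  (2;(1,1)) ×4,  (2;(1,1,1)) ×3,  (2;(1,1,1,1)),  (2;(2)),  (3;(1)) ×4,  (3;(1,1)),  (3;(1,1,1)),  (3;(1,1,2)),  (3;(1,2)),  (4;()),  (4;(1)) }


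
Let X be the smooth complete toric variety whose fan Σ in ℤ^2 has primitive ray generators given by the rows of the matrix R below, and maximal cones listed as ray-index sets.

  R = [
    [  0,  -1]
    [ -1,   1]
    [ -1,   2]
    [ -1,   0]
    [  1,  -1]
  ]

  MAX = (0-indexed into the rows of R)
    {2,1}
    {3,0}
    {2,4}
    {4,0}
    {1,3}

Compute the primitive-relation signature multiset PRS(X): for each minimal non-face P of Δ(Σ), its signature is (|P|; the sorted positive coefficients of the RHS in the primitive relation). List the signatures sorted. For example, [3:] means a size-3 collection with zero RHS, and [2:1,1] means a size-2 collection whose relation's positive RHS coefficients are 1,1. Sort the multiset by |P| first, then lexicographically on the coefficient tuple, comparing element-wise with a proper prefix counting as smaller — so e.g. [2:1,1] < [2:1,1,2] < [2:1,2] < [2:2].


Δ(Σ) — 5 vertices, 5 min non-faces:

  {1,4}:  v_{1} + v_{4} = 0  so sig = [2:]
  {0,1}:  v_{0} + v_{1} = v_{3}  so sig = [2:1]
  {0,2}:  v_{0} + v_{2} = v_{1}  so sig = [2:1]
  {3,4}:  v_{3} + v_{4} = v_{0}  so sig = [2:1]
  {2,3}:  v_{2} + v_{3} = 2·v_{1}  so sig = [2:2]

Sorted signature multiset PRS(X):
{ [2:],  [2:1] ×3,  [2:2] }


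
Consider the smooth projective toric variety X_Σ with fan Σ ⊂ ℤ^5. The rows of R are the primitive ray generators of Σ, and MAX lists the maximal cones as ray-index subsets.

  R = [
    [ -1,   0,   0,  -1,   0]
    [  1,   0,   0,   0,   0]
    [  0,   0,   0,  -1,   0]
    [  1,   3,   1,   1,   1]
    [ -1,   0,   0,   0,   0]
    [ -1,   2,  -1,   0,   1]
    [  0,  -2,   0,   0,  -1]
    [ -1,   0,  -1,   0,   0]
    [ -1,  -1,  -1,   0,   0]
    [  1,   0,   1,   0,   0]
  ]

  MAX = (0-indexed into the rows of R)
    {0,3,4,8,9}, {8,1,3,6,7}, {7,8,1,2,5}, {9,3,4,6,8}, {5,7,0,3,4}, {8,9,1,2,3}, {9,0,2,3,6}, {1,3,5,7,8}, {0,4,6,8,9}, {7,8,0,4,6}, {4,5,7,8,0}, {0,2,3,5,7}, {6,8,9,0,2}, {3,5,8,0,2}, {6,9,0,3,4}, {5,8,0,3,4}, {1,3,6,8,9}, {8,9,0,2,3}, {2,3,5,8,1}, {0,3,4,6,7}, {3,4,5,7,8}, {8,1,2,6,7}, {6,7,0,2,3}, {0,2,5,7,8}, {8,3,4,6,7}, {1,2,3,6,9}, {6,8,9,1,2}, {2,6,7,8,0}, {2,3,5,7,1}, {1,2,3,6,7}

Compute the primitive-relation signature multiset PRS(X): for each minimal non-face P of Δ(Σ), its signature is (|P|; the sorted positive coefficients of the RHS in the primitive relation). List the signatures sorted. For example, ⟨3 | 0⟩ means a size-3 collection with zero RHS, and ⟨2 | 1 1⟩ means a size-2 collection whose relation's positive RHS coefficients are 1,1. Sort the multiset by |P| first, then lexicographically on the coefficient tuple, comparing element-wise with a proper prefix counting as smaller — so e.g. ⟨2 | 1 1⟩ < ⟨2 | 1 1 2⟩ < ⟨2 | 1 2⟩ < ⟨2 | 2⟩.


Minimal non-faces — 10 found among 10 rays, 30 max cones:

  P={1,4}:  v_{1} + v_{4} = 0  so sig = ⟨2 | 0⟩
  P={7,9}:  v_{7} + v_{9} = 0  so sig = ⟨2 | 0⟩
  P={0,1}:  v_{0} + v_{1} = v_{2}  so sig = ⟨2 | 1⟩
  P={2,4}:  v_{2} + v_{4} = v_{0}  so sig = ⟨2 | 1⟩
  P={5,6}:  v_{5} + v_{6} = v_{7}  so sig = ⟨2 | 1⟩
  P={5,9}:  v_{5} + v_{9} = v_{2} + v_{3} + v_{8}  so sig = ⟨2 | 1 1 1⟩
  P={2,3,6,8}:  v_{2} + v_{3} + v_{6} + v_{8} = 0  so sig = ⟨4 | 0⟩
  P={0,3,6,8}:  v_{0} + v_{3} + v_{6} + v_{8} = v_{4}  so sig = ⟨4 | 1⟩
  P={2,3,7,8}:  v_{2} + v_{3} + v_{7} + v_{8} = v_{5}  so sig = ⟨4 | 1⟩
  P={0,3,7,8}:  v_{0} + v_{3} + v_{7} + v_{8} = v_{4} + v_{5}  so sig = ⟨4 | 1 1⟩

Sorted signature multiset PRS(X):
{ ⟨2 | 0⟩ ×2,  ⟨2 | 1⟩ ×3,  ⟨2 | 1 1 1⟩,  ⟨4 | 0⟩,  ⟨4 | 1⟩ ×2,  ⟨4 | 1 1⟩ }


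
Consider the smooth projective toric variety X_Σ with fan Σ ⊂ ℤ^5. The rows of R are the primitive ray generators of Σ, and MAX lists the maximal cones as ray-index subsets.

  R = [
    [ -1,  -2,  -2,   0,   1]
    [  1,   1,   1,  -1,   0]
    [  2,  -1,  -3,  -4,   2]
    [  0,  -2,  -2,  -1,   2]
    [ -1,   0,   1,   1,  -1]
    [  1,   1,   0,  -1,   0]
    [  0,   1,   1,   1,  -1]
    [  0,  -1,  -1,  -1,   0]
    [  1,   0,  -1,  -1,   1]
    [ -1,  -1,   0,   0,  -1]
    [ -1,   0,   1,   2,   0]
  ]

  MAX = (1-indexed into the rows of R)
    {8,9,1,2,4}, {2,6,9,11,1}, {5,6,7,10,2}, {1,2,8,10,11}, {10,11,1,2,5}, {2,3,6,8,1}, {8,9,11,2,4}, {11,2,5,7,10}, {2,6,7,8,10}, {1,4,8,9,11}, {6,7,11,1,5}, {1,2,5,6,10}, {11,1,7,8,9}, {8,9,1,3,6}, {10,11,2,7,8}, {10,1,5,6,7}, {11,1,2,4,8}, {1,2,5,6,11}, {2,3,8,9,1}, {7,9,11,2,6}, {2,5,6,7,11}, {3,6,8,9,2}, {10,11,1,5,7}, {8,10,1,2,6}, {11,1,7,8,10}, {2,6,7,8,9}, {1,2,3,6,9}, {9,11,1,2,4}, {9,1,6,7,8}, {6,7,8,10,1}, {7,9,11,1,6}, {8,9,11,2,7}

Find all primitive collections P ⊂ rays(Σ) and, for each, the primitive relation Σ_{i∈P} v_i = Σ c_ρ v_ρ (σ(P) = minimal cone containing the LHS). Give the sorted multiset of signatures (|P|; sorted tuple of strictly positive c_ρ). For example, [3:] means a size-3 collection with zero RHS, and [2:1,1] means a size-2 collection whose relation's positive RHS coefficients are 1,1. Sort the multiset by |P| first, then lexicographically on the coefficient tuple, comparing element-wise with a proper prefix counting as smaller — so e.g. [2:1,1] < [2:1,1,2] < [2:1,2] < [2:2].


|primitive collections| = 17. Relations:

  P = {5,9}:  v_{5} + v_{9} = 0  ⟹  sig = [2:]
  P = {5,8}:  v_{5} + v_{8} = v_{10}  ⟹  sig = [2:1]
  P = {9,10}:  v_{9} + v_{10} = v_{8}  ⟹  sig = [2:1]
  P = {3,7}:  v_{3} + v_{7} = v_{6} + v_{8} + v_{9}  ⟹  sig = [2:1,1,1]
  P = {3,11}:  v_{3} + v_{11} = v_{1} + v_{2} + v_{9}  ⟹  sig = [2:1,1,1]
  P = {4,6}:  v_{4} + v_{6} = v_{1} + v_{2} + v_{9}  ⟹  sig = [2:1,1,1]
  P = {4,7}:  v_{4} + v_{7} = v_{8} + v_{9} + v_{11}  ⟹  sig = [2:1,1,1]
  P = {3,5}:  v_{3} + v_{5} = v_{1} + v_{2} + v_{6} + v_{8}  ⟹  sig = [2:1,1,1,1]
  P = {4,5}:  v_{4} + v_{5} = v_{1} + v_{2} + v_{8} + v_{11}  ⟹  sig = [2:1,1,1,1]
  P = {3,10}:  v_{3} + v_{10} = v_{1} + v_{2} + v_{6} + 2·v_{8}  ⟹  sig = [2:1,1,1,2]
  P = {4,10}:  v_{4} + v_{10} = v_{1} + v_{2} + 2·v_{8} + v_{11}  ⟹  sig = [2:1,1,1,2]
  P = {3,4}:  v_{3} + v_{4} = 2·v_{1} + 2·v_{2} + v_{8} + 2·v_{9}  ⟹  sig = [2:1,2,2,2]
  P = {1,2,7}:  v_{1} + v_{2} + v_{7} = 0  ⟹  sig = [3:]
  P = {6,8,11}:  v_{6} + v_{8} + v_{11} = 0  ⟹  sig = [3:]
  P = {6,10,11}:  v_{6} + v_{10} + v_{11} = v_{5}  ⟹  sig = [3:1]
  P = {1,2,6,8,9}:  v_{1} + v_{2} + v_{6} + v_{8} + v_{9} = v_{3}  ⟹  sig = [5:1]
  P = {1,2,8,9,11}:  v_{1} + v_{2} + v_{8} + v_{9} + v_{11} = v_{4}  ⟹  sig = [5:1]

Signatures (|P|; sorted positive RHS coefficients), sorted:
    |P|=2: 12 collections, coeffs (), (1), (1), (1,1,1), (1,1,1), (1,1,1), (1,1,1), (1,1,1,1), (1,1,1,1), (1,1,1,2), (1,1,1,2), (1,2,2,2)
    |P|=3: 3 collections, coeffs (), (), (1)
    |P|=5: 2 collections, coeffs (1), (1)
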